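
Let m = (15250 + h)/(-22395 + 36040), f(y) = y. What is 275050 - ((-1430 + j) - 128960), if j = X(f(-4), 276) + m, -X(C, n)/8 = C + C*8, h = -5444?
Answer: 5528289234/13645 ≈ 4.0515e+5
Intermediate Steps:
m = 9806/13645 (m = (15250 - 5444)/(-22395 + 36040) = 9806/13645 ≈ 0.71865)
X(C, n) = -72*C (X(C, n) = -8*(C + C*8) = -8*(C + 8*C) = -72*C)
j = 3939566/13645 (j = -72*(-4) + 9806/13645 = 288 + 9806/13645 = 3939566/13645 ≈ 288.72)
275050 - ((-1430 + j) - 128960) = 275050 - ((-1430 + 3939566/13645) - 128960) = 275050 - (-15572784/13645 - 128960) = 275050 - 1*(-1775231984/13645) = 275050 + 1775231984/13645 = 5528289234/13645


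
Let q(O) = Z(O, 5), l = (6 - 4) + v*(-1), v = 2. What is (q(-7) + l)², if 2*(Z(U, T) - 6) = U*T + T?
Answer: 81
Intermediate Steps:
l = 0 (l = (6 - 4) + 2*(-1) = 2 - 2 = 0)
Z(U, T) = 6 + T/2 + T*U/2 (Z(U, T) = 6 + (U*T + T)/2 = 6 + (T*U + T)/2 = 6 + (T + T*U)/2 = 6 + (T/2 + T*U/2) = 6 + T/2 + T*U/2)
q(O) = 17/2 + 5*O/2 (q(O) = 6 + (½)*5 + (½)*5*O = 6 + 5/2 + 5*O/2 = 17/2 + 5*O/2)
(q(-7) + l)² = ((17/2 + (5/2)*(-7)) + 0)² = ((17/2 - 35/2) + 0)² = (-9 + 0)² = (-9)² = 81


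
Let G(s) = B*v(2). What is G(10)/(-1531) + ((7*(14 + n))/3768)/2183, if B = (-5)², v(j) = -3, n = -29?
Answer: 205585015/4197769288 ≈ 0.048975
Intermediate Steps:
B = 25
G(s) = -75 (G(s) = 25*(-3) = -75)
G(10)/(-1531) + ((7*(14 + n))/3768)/2183 = -75/(-1531) + ((7*(14 - 29))/3768)/2183 = -75*(-1/1531) + ((7*(-15))*(1/3768))*(1/2183) = 75/1531 - 105*1/3768*(1/2183) = 75/1531 - 35/1256*1/2183 = 75/1531 - 35/2741848 = 205585015/4197769288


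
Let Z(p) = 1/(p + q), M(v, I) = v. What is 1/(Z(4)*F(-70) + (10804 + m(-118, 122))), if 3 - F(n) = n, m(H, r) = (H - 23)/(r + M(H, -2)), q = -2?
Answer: 4/43221 ≈ 9.2548e-5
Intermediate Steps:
m(H, r) = (-23 + H)/(H + r) (m(H, r) = (H - 23)/(r + H) = (-23 + H)/(H + r))
F(n) = 3 - n
Z(p) = 1/(-2 + p) (Z(p) = 1/(p - 2) = 1/(-2 + p))
1/(Z(4)*F(-70) + (10804 + m(-118, 122))) = 1/((3 - 1*(-70))/(-2 + 4) + (10804 + (-23 - 118)/(-118 + 122))) = 1/((3 + 70)/2 + (10804 - 141/4)) = 1/((½)*73 + (10804 + (¼)*(-141))) = 1/(73/2 + (10804 - 141/4)) = 1/(73/2 + 43075/4) = 1/(43221/4) = 4/43221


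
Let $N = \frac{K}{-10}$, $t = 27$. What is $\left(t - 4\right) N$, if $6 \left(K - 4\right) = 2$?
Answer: $- \frac{299}{30} \approx -9.9667$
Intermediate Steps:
$K = \frac{13}{3}$ ($K = 4 + \frac{1}{6} \cdot 2 = 4 + \frac{1}{3} = \frac{13}{3} \approx 4.3333$)
$N = - \frac{13}{30}$ ($N = \frac{13}{3 \left(-10\right)} = \frac{13}{3} \left(- \frac{1}{10}\right) = - \frac{13}{30} \approx -0.43333$)
$\left(t - 4\right) N = \left(27 - 4\right) \left(- \frac{13}{30}\right) = 23 \left(- \frac{13}{30}\right) = - \frac{299}{30}$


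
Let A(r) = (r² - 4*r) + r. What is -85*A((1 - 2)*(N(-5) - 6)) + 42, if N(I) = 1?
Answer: -808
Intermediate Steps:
A(r) = r² - 3*r
-85*A((1 - 2)*(N(-5) - 6)) + 42 = -85*(1 - 2)*(1 - 6)*(-3 + (1 - 2)*(1 - 6)) + 42 = -85*(-1*(-5))*(-3 - 1*(-5)) + 42 = -425*(-3 + 5) + 42 = -425*2 + 42 = -85*10 + 42 = -850 + 42 = -808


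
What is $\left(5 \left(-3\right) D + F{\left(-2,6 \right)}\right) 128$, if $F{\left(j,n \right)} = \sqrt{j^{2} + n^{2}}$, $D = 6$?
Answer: $-11520 + 256 \sqrt{10} \approx -10710.0$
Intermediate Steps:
$\left(5 \left(-3\right) D + F{\left(-2,6 \right)}\right) 128 = \left(5 \left(-3\right) 6 + \sqrt{\left(-2\right)^{2} + 6^{2}}\right) 128 = \left(\left(-15\right) 6 + \sqrt{4 + 36}\right) 128 = \left(-90 + \sqrt{40}\right) 128 = \left(-90 + 2 \sqrt{10}\right) 128 = -11520 + 256 \sqrt{10}$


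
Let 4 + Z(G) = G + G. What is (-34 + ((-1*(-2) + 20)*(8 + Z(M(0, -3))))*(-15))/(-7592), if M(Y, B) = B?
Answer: -313/3796 ≈ -0.082455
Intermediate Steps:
Z(G) = -4 + 2*G (Z(G) = -4 + (G + G) = -4 + 2*G)
(-34 + ((-1*(-2) + 20)*(8 + Z(M(0, -3))))*(-15))/(-7592) = (-34 + ((-1*(-2) + 20)*(8 + (-4 + 2*(-3))))*(-15))/(-7592) = (-34 + ((2 + 20)*(8 + (-4 - 6)))*(-15))*(-1/7592) = (-34 + (22*(8 - 10))*(-15))*(-1/7592) = (-34 + (22*(-2))*(-15))*(-1/7592) = (-34 - 44*(-15))*(-1/7592) = (-34 + 660)*(-1/7592) = 626*(-1/7592) = -313/3796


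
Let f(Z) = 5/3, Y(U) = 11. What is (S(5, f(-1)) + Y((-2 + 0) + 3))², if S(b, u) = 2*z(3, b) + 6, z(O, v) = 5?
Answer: 729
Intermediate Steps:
f(Z) = 5/3 (f(Z) = 5*(⅓) = 5/3)
S(b, u) = 16 (S(b, u) = 2*5 + 6 = 10 + 6 = 16)
(S(5, f(-1)) + Y((-2 + 0) + 3))² = (16 + 11)² = 27² = 729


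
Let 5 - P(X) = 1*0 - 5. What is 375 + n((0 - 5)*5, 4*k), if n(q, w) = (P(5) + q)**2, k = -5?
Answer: 600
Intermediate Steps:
P(X) = 10 (P(X) = 5 - (1*0 - 5) = 5 - (0 - 5) = 5 - 1*(-5) = 5 + 5 = 10)
n(q, w) = (10 + q)**2
375 + n((0 - 5)*5, 4*k) = 375 + (10 + (0 - 5)*5)**2 = 375 + (10 - 5*5)**2 = 375 + (10 - 25)**2 = 375 + (-15)**2 = 375 + 225 = 600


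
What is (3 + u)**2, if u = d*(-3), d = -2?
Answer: 81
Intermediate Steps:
u = 6 (u = -2*(-3) = 6)
(3 + u)**2 = (3 + 6)**2 = 9**2 = 81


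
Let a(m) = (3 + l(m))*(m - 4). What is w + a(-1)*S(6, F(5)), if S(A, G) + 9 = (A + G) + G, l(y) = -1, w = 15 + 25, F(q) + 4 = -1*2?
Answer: 190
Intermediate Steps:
F(q) = -6 (F(q) = -4 - 1*2 = -4 - 2 = -6)
w = 40
S(A, G) = -9 + A + 2*G (S(A, G) = -9 + ((A + G) + G) = -9 + (A + 2*G) = -9 + A + 2*G)
a(m) = -8 + 2*m (a(m) = (3 - 1)*(m - 4) = 2*(-4 + m) = -8 + 2*m)
w + a(-1)*S(6, F(5)) = 40 + (-8 + 2*(-1))*(-9 + 6 + 2*(-6)) = 40 + (-8 - 2)*(-9 + 6 - 12) = 40 - 10*(-15) = 40 + 150 = 190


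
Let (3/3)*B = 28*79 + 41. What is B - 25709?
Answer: -23456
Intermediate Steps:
B = 2253 (B = 28*79 + 41 = 2212 + 41 = 2253)
B - 25709 = 2253 - 25709 = -23456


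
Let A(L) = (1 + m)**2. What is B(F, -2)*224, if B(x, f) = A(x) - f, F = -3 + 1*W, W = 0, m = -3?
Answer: 1344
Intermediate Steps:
F = -3 (F = -3 + 1*0 = -3 + 0 = -3)
A(L) = 4 (A(L) = (1 - 3)**2 = (-2)**2 = 4)
B(x, f) = 4 - f
B(F, -2)*224 = (4 - 1*(-2))*224 = (4 + 2)*224 = 6*224 = 1344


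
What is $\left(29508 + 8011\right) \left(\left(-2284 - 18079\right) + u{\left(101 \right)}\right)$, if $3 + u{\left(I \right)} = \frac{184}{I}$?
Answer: $- \frac{77168403858}{101} \approx -7.6404 \cdot 10^{8}$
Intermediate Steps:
$u{\left(I \right)} = -3 + \frac{184}{I}$
$\left(29508 + 8011\right) \left(\left(-2284 - 18079\right) + u{\left(101 \right)}\right) = \left(29508 + 8011\right) \left(\left(-2284 - 18079\right) - \left(3 - \frac{184}{101}\right)\right) = 37519 \left(-20363 + \left(-3 + 184 \cdot \frac{1}{101}\right)\right) = 37519 \left(-20363 + \left(-3 + \frac{184}{101}\right)\right) = 37519 \left(-20363 - \frac{119}{101}\right) = 37519 \left(- \frac{2056782}{101}\right) = - \frac{77168403858}{101}$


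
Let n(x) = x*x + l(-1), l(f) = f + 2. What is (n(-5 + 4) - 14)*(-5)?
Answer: 60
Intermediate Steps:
l(f) = 2 + f
n(x) = 1 + x**2 (n(x) = x*x + (2 - 1) = x**2 + 1 = 1 + x**2)
(n(-5 + 4) - 14)*(-5) = ((1 + (-5 + 4)**2) - 14)*(-5) = ((1 + (-1)**2) - 14)*(-5) = ((1 + 1) - 14)*(-5) = (2 - 14)*(-5) = -12*(-5) = 60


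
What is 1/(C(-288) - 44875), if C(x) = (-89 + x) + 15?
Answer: -1/45237 ≈ -2.2106e-5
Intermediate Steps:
C(x) = -74 + x
1/(C(-288) - 44875) = 1/((-74 - 288) - 44875) = 1/(-362 - 44875) = 1/(-45237) = -1/45237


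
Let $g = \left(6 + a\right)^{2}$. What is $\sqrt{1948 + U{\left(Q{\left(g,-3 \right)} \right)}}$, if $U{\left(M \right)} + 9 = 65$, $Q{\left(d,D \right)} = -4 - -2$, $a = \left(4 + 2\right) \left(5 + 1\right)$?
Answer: $2 \sqrt{501} \approx 44.766$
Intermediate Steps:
$a = 36$ ($a = 6 \cdot 6 = 36$)
$g = 1764$ ($g = \left(6 + 36\right)^{2} = 42^{2} = 1764$)
$Q{\left(d,D \right)} = -2$ ($Q{\left(d,D \right)} = -4 + 2 = -2$)
$U{\left(M \right)} = 56$ ($U{\left(M \right)} = -9 + 65 = 56$)
$\sqrt{1948 + U{\left(Q{\left(g,-3 \right)} \right)}} = \sqrt{1948 + 56} = \sqrt{2004} = 2 \sqrt{501}$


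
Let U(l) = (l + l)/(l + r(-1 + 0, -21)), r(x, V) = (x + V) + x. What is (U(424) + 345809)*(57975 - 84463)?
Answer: -3673097767416/401 ≈ -9.1598e+9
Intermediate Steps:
r(x, V) = V + 2*x (r(x, V) = (V + x) + x = V + 2*x)
U(l) = 2*l/(-23 + l) (U(l) = (l + l)/(l + (-21 + 2*(-1 + 0))) = (2*l)/(l + (-21 + 2*(-1))) = (2*l)/(l + (-21 - 2)) = (2*l)/(l - 23) = (2*l)/(-23 + l) = 2*l/(-23 + l))
(U(424) + 345809)*(57975 - 84463) = (2*424/(-23 + 424) + 345809)*(57975 - 84463) = (2*424/401 + 345809)*(-26488) = (2*424*(1/401) + 345809)*(-26488) = (848/401 + 345809)*(-26488) = (138670257/401)*(-26488) = -3673097767416/401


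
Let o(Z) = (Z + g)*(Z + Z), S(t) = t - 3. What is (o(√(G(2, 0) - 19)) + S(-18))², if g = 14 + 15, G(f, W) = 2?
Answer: -54163 - 6380*I*√17 ≈ -54163.0 - 26305.0*I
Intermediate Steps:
S(t) = -3 + t
g = 29
o(Z) = 2*Z*(29 + Z) (o(Z) = (Z + 29)*(Z + Z) = (29 + Z)*(2*Z) = 2*Z*(29 + Z))
(o(√(G(2, 0) - 19)) + S(-18))² = (2*√(2 - 19)*(29 + √(2 - 19)) + (-3 - 18))² = (2*√(-17)*(29 + √(-17)) - 21)² = (2*(I*√17)*(29 + I*√17) - 21)² = (2*I*√17*(29 + I*√17) - 21)² = (-21 + 2*I*√17*(29 + I*√17))²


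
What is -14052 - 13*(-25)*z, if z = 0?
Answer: -14052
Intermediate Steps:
-14052 - 13*(-25)*z = -14052 - 13*(-25)*0 = -14052 - (-325)*0 = -14052 - 1*0 = -14052 + 0 = -14052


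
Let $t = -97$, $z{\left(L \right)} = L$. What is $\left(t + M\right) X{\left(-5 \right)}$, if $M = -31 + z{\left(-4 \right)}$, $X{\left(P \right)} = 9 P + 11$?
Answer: $4488$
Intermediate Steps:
$X{\left(P \right)} = 11 + 9 P$
$M = -35$ ($M = -31 - 4 = -35$)
$\left(t + M\right) X{\left(-5 \right)} = \left(-97 - 35\right) \left(11 + 9 \left(-5\right)\right) = - 132 \left(11 - 45\right) = \left(-132\right) \left(-34\right) = 4488$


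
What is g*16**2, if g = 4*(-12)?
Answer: -12288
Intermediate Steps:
g = -48
g*16**2 = -48*16**2 = -48*256 = -12288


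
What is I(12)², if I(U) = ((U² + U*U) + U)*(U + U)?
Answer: 51840000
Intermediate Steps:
I(U) = 2*U*(U + 2*U²) (I(U) = ((U² + U²) + U)*(2*U) = (2*U² + U)*(2*U) = (U + 2*U²)*(2*U) = 2*U*(U + 2*U²))
I(12)² = (12²*(2 + 4*12))² = (144*(2 + 48))² = (144*50)² = 7200² = 51840000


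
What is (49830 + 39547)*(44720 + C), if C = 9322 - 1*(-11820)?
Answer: 5886547974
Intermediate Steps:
C = 21142 (C = 9322 + 11820 = 21142)
(49830 + 39547)*(44720 + C) = (49830 + 39547)*(44720 + 21142) = 89377*65862 = 5886547974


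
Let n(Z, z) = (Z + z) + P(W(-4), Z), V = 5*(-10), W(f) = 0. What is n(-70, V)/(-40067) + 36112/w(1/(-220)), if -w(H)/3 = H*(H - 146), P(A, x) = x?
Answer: -70029917684630/3860976321 ≈ -18138.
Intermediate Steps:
V = -50
n(Z, z) = z + 2*Z (n(Z, z) = (Z + z) + Z = z + 2*Z)
w(H) = -3*H*(-146 + H) (w(H) = -3*H*(H - 146) = -3*H*(-146 + H))
n(-70, V)/(-40067) + 36112/w(1/(-220)) = (-50 + 2*(-70))/(-40067) + 36112/((3*(146 - 1/(-220))/(-220))) = (-50 - 140)*(-1/40067) + 36112/((3*(-1/220)*(146 - 1*(-1/220)))) = -190*(-1/40067) + 36112/((3*(-1/220)*(146 + 1/220))) = 190/40067 + 36112/((3*(-1/220)*(32121/220))) = 190/40067 + 36112/(-96363/48400) = 190/40067 + 36112*(-48400/96363) = 190/40067 - 1747820800/96363 = -70029917684630/3860976321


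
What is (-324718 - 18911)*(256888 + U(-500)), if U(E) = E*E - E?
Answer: -174353231052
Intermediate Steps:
U(E) = E**2 - E
(-324718 - 18911)*(256888 + U(-500)) = (-324718 - 18911)*(256888 - 500*(-1 - 500)) = -343629*(256888 - 500*(-501)) = -343629*(256888 + 250500) = -343629*507388 = -174353231052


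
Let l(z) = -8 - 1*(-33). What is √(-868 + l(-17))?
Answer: I*√843 ≈ 29.034*I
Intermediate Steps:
l(z) = 25 (l(z) = -8 + 33 = 25)
√(-868 + l(-17)) = √(-868 + 25) = √(-843) = I*√843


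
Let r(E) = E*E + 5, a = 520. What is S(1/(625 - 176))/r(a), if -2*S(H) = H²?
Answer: -1/109027836810 ≈ -9.1720e-12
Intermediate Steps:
r(E) = 5 + E² (r(E) = E² + 5 = 5 + E²)
S(H) = -H²/2
S(1/(625 - 176))/r(a) = (-1/(2*(625 - 176)²))/(5 + 520²) = (-(1/449)²/2)/(5 + 270400) = -(1/449)²/2/270405 = -½*1/201601*(1/270405) = -1/403202*1/270405 = -1/109027836810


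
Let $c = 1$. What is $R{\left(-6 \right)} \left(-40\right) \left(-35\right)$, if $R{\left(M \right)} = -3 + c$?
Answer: $-2800$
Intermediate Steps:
$R{\left(M \right)} = -2$ ($R{\left(M \right)} = -3 + 1 = -2$)
$R{\left(-6 \right)} \left(-40\right) \left(-35\right) = \left(-2\right) \left(-40\right) \left(-35\right) = 80 \left(-35\right) = -2800$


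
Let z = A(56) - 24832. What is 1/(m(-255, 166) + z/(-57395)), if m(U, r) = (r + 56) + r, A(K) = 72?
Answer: 11479/4458804 ≈ 0.0025745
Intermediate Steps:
z = -24760 (z = 72 - 24832 = -24760)
m(U, r) = 56 + 2*r (m(U, r) = (56 + r) + r = 56 + 2*r)
1/(m(-255, 166) + z/(-57395)) = 1/((56 + 2*166) - 24760/(-57395)) = 1/((56 + 332) - 24760*(-1/57395)) = 1/(388 + 4952/11479) = 1/(4458804/11479) = 11479/4458804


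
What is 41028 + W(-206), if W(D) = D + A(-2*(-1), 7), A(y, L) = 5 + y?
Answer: 40829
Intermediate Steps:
W(D) = 7 + D (W(D) = D + (5 - 2*(-1)) = D + (5 + 2) = D + 7 = 7 + D)
41028 + W(-206) = 41028 + (7 - 206) = 41028 - 199 = 40829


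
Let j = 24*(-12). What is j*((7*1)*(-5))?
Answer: 10080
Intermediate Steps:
j = -288
j*((7*1)*(-5)) = -288*7*1*(-5) = -2016*(-5) = -288*(-35) = 10080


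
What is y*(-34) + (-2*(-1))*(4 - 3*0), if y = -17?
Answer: 586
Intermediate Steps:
y*(-34) + (-2*(-1))*(4 - 3*0) = -17*(-34) + (-2*(-1))*(4 - 3*0) = 578 + 2*(4 + 0) = 578 + 2*4 = 578 + 8 = 586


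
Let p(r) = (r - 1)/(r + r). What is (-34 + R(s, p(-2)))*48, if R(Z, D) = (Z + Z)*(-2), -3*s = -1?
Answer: -1696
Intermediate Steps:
s = 1/3 (s = -1/3*(-1) = 1/3 ≈ 0.33333)
p(r) = (-1 + r)/(2*r) (p(r) = (-1 + r)/((2*r)) = (-1 + r)*(1/(2*r)) = (-1 + r)/(2*r))
R(Z, D) = -4*Z (R(Z, D) = (2*Z)*(-2) = -4*Z)
(-34 + R(s, p(-2)))*48 = (-34 - 4*1/3)*48 = (-34 - 4/3)*48 = -106/3*48 = -1696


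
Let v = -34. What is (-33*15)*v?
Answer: 16830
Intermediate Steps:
(-33*15)*v = -33*15*(-34) = -495*(-34) = 16830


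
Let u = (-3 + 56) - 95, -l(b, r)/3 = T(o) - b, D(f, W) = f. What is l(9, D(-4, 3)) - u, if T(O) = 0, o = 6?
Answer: 69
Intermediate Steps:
l(b, r) = 3*b (l(b, r) = -3*(0 - b) = -(-3)*b = 3*b)
u = -42 (u = 53 - 95 = -42)
l(9, D(-4, 3)) - u = 3*9 - 1*(-42) = 27 + 42 = 69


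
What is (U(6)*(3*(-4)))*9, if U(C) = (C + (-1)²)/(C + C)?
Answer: -63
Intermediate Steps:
U(C) = (1 + C)/(2*C) (U(C) = (C + 1)/((2*C)) = (1 + C)*(1/(2*C)) = (1 + C)/(2*C))
(U(6)*(3*(-4)))*9 = (((½)*(1 + 6)/6)*(3*(-4)))*9 = (((½)*(⅙)*7)*(-12))*9 = ((7/12)*(-12))*9 = -7*9 = -63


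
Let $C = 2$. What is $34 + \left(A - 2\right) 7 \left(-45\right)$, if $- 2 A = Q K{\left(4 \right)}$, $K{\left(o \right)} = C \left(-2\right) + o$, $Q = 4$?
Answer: $664$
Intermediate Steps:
$K{\left(o \right)} = -4 + o$ ($K{\left(o \right)} = 2 \left(-2\right) + o = -4 + o$)
$A = 0$ ($A = - \frac{4 \left(-4 + 4\right)}{2} = - \frac{4 \cdot 0}{2} = \left(- \frac{1}{2}\right) 0 = 0$)
$34 + \left(A - 2\right) 7 \left(-45\right) = 34 + \left(0 - 2\right) 7 \left(-45\right) = 34 + \left(-2\right) 7 \left(-45\right) = 34 - -630 = 34 + 630 = 664$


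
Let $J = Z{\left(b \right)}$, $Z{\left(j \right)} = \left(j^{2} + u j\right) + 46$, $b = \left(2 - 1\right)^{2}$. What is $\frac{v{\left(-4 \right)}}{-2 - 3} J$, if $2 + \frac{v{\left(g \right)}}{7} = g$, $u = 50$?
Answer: $\frac{4074}{5} \approx 814.8$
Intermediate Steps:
$b = 1$ ($b = 1^{2} = 1$)
$v{\left(g \right)} = -14 + 7 g$
$Z{\left(j \right)} = 46 + j^{2} + 50 j$ ($Z{\left(j \right)} = \left(j^{2} + 50 j\right) + 46 = 46 + j^{2} + 50 j$)
$J = 97$ ($J = 46 + 1^{2} + 50 \cdot 1 = 46 + 1 + 50 = 97$)
$\frac{v{\left(-4 \right)}}{-2 - 3} J = \frac{-14 + 7 \left(-4\right)}{-2 - 3} \cdot 97 = \frac{-14 - 28}{-5} \cdot 97 = \left(-42\right) \left(- \frac{1}{5}\right) 97 = \frac{42}{5} \cdot 97 = \frac{4074}{5}$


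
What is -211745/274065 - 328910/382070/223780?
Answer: -362084163072923/468649092319980 ≈ -0.77261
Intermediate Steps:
-211745/274065 - 328910/382070/223780 = -211745*1/274065 - 328910*1/382070*(1/223780) = -42349/54813 - 32891/38207*1/223780 = -42349/54813 - 32891/8549962460 = -362084163072923/468649092319980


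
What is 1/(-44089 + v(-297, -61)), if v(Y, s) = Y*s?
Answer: -1/25972 ≈ -3.8503e-5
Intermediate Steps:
1/(-44089 + v(-297, -61)) = 1/(-44089 - 297*(-61)) = 1/(-44089 + 18117) = 1/(-25972) = -1/25972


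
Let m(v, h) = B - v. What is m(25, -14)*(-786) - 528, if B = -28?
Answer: 41130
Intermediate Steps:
m(v, h) = -28 - v
m(25, -14)*(-786) - 528 = (-28 - 1*25)*(-786) - 528 = (-28 - 25)*(-786) - 528 = -53*(-786) - 528 = 41658 - 528 = 41130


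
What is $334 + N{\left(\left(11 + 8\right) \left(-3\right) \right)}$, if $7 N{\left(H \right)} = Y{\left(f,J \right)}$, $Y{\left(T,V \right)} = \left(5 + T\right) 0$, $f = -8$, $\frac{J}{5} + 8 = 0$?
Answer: $334$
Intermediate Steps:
$J = -40$ ($J = -40 + 5 \cdot 0 = -40 + 0 = -40$)
$Y{\left(T,V \right)} = 0$
$N{\left(H \right)} = 0$ ($N{\left(H \right)} = \frac{1}{7} \cdot 0 = 0$)
$334 + N{\left(\left(11 + 8\right) \left(-3\right) \right)} = 334 + 0 = 334$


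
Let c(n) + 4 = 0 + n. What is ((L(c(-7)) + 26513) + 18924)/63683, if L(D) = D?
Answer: 45426/63683 ≈ 0.71331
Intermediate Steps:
c(n) = -4 + n (c(n) = -4 + (0 + n) = -4 + n)
((L(c(-7)) + 26513) + 18924)/63683 = (((-4 - 7) + 26513) + 18924)/63683 = ((-11 + 26513) + 18924)*(1/63683) = (26502 + 18924)*(1/63683) = 45426*(1/63683) = 45426/63683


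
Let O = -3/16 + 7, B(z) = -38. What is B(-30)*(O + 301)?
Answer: -93575/8 ≈ -11697.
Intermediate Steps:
O = 109/16 (O = -3/16 + 7 = 109/16 ≈ 6.8125)
B(-30)*(O + 301) = -38*(109/16 + 301) = -38*4925/16 = -93575/8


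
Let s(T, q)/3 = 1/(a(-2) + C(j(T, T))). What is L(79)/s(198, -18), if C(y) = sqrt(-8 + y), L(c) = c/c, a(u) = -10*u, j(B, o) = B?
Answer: 20/3 + sqrt(190)/3 ≈ 11.261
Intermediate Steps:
L(c) = 1
s(T, q) = 3/(20 + sqrt(-8 + T)) (s(T, q) = 3/(-10*(-2) + sqrt(-8 + T)) = 3/(20 + sqrt(-8 + T)))
L(79)/s(198, -18) = 1/(3/(20 + sqrt(-8 + 198))) = 1/(3/(20 + sqrt(190))) = 1*(20/3 + sqrt(190)/3) = 20/3 + sqrt(190)/3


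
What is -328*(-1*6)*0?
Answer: 0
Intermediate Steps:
-328*(-1*6)*0 = -(-1968)*0 = -328*0 = 0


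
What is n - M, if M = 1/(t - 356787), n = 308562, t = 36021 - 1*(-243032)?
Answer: 23985758509/77734 ≈ 3.0856e+5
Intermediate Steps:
t = 279053 (t = 36021 + 243032 = 279053)
M = -1/77734 (M = 1/(279053 - 356787) = 1/(-77734) = -1/77734 ≈ -1.2864e-5)
n - M = 308562 - 1*(-1/77734) = 308562 + 1/77734 = 23985758509/77734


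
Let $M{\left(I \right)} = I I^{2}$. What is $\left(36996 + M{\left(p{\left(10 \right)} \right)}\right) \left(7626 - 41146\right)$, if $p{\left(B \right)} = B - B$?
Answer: $-1240105920$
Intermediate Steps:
$p{\left(B \right)} = 0$
$M{\left(I \right)} = I^{3}$
$\left(36996 + M{\left(p{\left(10 \right)} \right)}\right) \left(7626 - 41146\right) = \left(36996 + 0^{3}\right) \left(7626 - 41146\right) = \left(36996 + 0\right) \left(-33520\right) = 36996 \left(-33520\right) = -1240105920$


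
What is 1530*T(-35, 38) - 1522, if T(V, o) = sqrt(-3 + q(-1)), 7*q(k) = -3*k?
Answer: -1522 + 4590*I*sqrt(14)/7 ≈ -1522.0 + 2453.5*I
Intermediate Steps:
q(k) = -3*k/7 (q(k) = (-3*k)/7 = -3*k/7)
T(V, o) = 3*I*sqrt(14)/7 (T(V, o) = sqrt(-3 - 3/7*(-1)) = sqrt(-3 + 3/7) = sqrt(-18/7) = 3*I*sqrt(14)/7)
1530*T(-35, 38) - 1522 = 1530*(3*I*sqrt(14)/7) - 1522 = 4590*I*sqrt(14)/7 - 1522 = -1522 + 4590*I*sqrt(14)/7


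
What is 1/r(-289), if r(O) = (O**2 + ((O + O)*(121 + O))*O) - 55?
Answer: -1/27979590 ≈ -3.5740e-8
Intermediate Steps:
r(O) = -55 + O**2 + 2*O**2*(121 + O) (r(O) = (O**2 + ((2*O)*(121 + O))*O) - 55 = (O**2 + (2*O*(121 + O))*O) - 55 = (O**2 + 2*O**2*(121 + O)) - 55 = -55 + O**2 + 2*O**2*(121 + O))
1/r(-289) = 1/(-55 + 2*(-289)**3 + 243*(-289)**2) = 1/(-55 + 2*(-24137569) + 243*83521) = 1/(-55 - 48275138 + 20295603) = 1/(-27979590) = -1/27979590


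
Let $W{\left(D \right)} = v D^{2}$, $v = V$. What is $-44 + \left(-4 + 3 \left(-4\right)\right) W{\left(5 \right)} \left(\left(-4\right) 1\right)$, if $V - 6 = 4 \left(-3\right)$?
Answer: $-9644$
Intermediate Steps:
$V = -6$ ($V = 6 + 4 \left(-3\right) = 6 - 12 = -6$)
$v = -6$
$W{\left(D \right)} = - 6 D^{2}$
$-44 + \left(-4 + 3 \left(-4\right)\right) W{\left(5 \right)} \left(\left(-4\right) 1\right) = -44 + \left(-4 + 3 \left(-4\right)\right) - 6 \cdot 5^{2} \left(\left(-4\right) 1\right) = -44 + \left(-4 - 12\right) \left(-6\right) 25 \left(-4\right) = -44 - 16 \left(\left(-150\right) \left(-4\right)\right) = -44 - 9600 = -9644$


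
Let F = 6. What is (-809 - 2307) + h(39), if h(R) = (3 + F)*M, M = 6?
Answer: -3062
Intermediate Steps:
h(R) = 54 (h(R) = (3 + 6)*6 = 9*6 = 54)
(-809 - 2307) + h(39) = (-809 - 2307) + 54 = -3116 + 54 = -3062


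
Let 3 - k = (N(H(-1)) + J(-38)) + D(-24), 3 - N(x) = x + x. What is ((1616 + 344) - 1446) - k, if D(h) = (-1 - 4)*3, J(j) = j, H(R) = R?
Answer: 463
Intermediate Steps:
N(x) = 3 - 2*x (N(x) = 3 - (x + x) = 3 - 2*x)
D(h) = -15 (D(h) = -5*3 = -15)
k = 51 (k = 3 - (((3 - 2*(-1)) - 38) - 15) = 3 - (((3 + 2) - 38) - 15) = 3 - ((5 - 38) - 15) = 3 - (-33 - 15) = 3 - 1*(-48) = 3 + 48 = 51)
((1616 + 344) - 1446) - k = ((1616 + 344) - 1446) - 1*51 = (1960 - 1446) - 51 = 514 - 51 = 463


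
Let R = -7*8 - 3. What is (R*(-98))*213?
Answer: 1231566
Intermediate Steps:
R = -59 (R = -56 - 3 = -59)
(R*(-98))*213 = -59*(-98)*213 = 5782*213 = 1231566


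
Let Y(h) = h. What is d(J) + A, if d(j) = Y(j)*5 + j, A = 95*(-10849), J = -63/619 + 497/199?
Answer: -126955342919/123181 ≈ -1.0306e+6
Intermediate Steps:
J = 295106/123181 (J = -63*1/619 + 497*(1/199) = -63/619 + 497/199 = 295106/123181 ≈ 2.3957)
A = -1030655
d(j) = 6*j (d(j) = j*5 + j = 5*j + j = 6*j)
d(J) + A = 6*(295106/123181) - 1030655 = 1770636/123181 - 1030655 = -126955342919/123181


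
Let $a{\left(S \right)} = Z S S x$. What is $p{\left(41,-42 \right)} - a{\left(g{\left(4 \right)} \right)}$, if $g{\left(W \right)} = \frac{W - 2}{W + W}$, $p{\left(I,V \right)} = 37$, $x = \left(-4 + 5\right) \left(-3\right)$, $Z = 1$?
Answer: $\frac{595}{16} \approx 37.188$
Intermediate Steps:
$x = -3$ ($x = 1 \left(-3\right) = -3$)
$g{\left(W \right)} = \frac{-2 + W}{2 W}$
$a{\left(S \right)} = - 3 S^{2}$ ($a{\left(S \right)} = 1 S S \left(-3\right) = 1 S^{2} \left(-3\right) = S^{2} \left(-3\right) = - 3 S^{2}$)
$p{\left(41,-42 \right)} - a{\left(g{\left(4 \right)} \right)} = 37 - - 3 \left(\frac{-2 + 4}{2 \cdot 4}\right)^{2} = 37 - - 3 \left(\frac{1}{2} \cdot \frac{1}{4} \cdot 2\right)^{2} = 37 - - \frac{3}{16} = 37 + \frac{3}{16} = \frac{595}{16}$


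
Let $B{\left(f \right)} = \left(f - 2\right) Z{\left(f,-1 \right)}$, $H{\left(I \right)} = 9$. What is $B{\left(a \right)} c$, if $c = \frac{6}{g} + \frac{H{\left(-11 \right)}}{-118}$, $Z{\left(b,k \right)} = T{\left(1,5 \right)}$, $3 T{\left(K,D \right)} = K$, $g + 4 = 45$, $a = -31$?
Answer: $- \frac{3729}{4838} \approx -0.77077$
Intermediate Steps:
$g = 41$ ($g = -4 + 45 = 41$)
$T{\left(K,D \right)} = \frac{K}{3}$
$Z{\left(b,k \right)} = \frac{1}{3}$ ($Z{\left(b,k \right)} = \frac{1}{3} \cdot 1 = \frac{1}{3}$)
$c = \frac{339}{4838}$ ($c = \frac{6}{41} + \frac{9}{-118} = 6 \cdot \frac{1}{41} + 9 \left(- \frac{1}{118}\right) = \frac{6}{41} - \frac{9}{118} = \frac{339}{4838} \approx 0.07007$)
$B{\left(f \right)} = - \frac{2}{3} + \frac{f}{3}$ ($B{\left(f \right)} = \left(f - 2\right) \frac{1}{3} = \left(-2 + f\right) \frac{1}{3} = - \frac{2}{3} + \frac{f}{3}$)
$B{\left(a \right)} c = \left(- \frac{2}{3} + \frac{1}{3} \left(-31\right)\right) \frac{339}{4838} = \left(- \frac{2}{3} - \frac{31}{3}\right) \frac{339}{4838} = \left(-11\right) \frac{339}{4838} = - \frac{3729}{4838}$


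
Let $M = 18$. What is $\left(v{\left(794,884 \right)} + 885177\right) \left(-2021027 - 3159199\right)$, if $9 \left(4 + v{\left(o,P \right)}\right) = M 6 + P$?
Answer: $- \frac{13757901495358}{3} \approx -4.586 \cdot 10^{12}$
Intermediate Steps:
$v{\left(o,P \right)} = 8 + \frac{P}{9}$ ($v{\left(o,P \right)} = -4 + \frac{18 \cdot 6 + P}{9} = -4 + \frac{108 + P}{9} = -4 + \left(12 + \frac{P}{9}\right) = 8 + \frac{P}{9}$)
$\left(v{\left(794,884 \right)} + 885177\right) \left(-2021027 - 3159199\right) = \left(\left(8 + \frac{1}{9} \cdot 884\right) + 885177\right) \left(-2021027 - 3159199\right) = \left(\left(8 + \frac{884}{9}\right) + 885177\right) \left(-5180226\right) = \left(\frac{956}{9} + 885177\right) \left(-5180226\right) = \frac{7967549}{9} \left(-5180226\right) = - \frac{13757901495358}{3}$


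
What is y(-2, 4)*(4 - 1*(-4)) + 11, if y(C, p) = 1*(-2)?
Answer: -5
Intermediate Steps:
y(C, p) = -2
y(-2, 4)*(4 - 1*(-4)) + 11 = -2*(4 - 1*(-4)) + 11 = -2*(4 + 4) + 11 = -2*8 + 11 = -16 + 11 = -5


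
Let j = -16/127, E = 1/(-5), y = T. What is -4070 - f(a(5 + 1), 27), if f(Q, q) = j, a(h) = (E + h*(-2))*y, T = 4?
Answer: -516874/127 ≈ -4069.9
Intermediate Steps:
y = 4
E = -1/5 ≈ -0.20000
a(h) = -4/5 - 8*h (a(h) = (-1/5 + h*(-2))*4 = (-1/5 - 2*h)*4 = -4/5 - 8*h)
j = -16/127 (j = -16*1/127 = -16/127 ≈ -0.12598)
f(Q, q) = -16/127
-4070 - f(a(5 + 1), 27) = -4070 - 1*(-16/127) = -4070 + 16/127 = -516874/127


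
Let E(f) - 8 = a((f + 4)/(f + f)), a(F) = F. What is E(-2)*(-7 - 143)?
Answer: -1125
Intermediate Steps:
E(f) = 8 + (4 + f)/(2*f) (E(f) = 8 + (f + 4)/(f + f) = 8 + (4 + f)/((2*f)) = 8 + (4 + f)*(1/(2*f)) = 8 + (4 + f)/(2*f))
E(-2)*(-7 - 143) = (17/2 + 2/(-2))*(-7 - 143) = (17/2 + 2*(-½))*(-150) = (17/2 - 1)*(-150) = (15/2)*(-150) = -1125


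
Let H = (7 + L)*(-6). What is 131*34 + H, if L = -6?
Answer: 4448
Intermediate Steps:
H = -6 (H = (7 - 6)*(-6) = 1*(-6) = -6)
131*34 + H = 131*34 - 6 = 4454 - 6 = 4448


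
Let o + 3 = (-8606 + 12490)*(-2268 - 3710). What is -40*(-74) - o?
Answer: 23221515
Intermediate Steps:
o = -23218555 (o = -3 + (-8606 + 12490)*(-2268 - 3710) = -3 + 3884*(-5978) = -3 - 23218552 = -23218555)
-40*(-74) - o = -40*(-74) - 1*(-23218555) = 2960 + 23218555 = 23221515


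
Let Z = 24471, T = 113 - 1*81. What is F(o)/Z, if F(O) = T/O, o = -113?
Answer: -32/2765223 ≈ -1.1572e-5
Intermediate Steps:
T = 32 (T = 113 - 81 = 32)
F(O) = 32/O
F(o)/Z = (32/(-113))/24471 = (32*(-1/113))*(1/24471) = -32/113*1/24471 = -32/2765223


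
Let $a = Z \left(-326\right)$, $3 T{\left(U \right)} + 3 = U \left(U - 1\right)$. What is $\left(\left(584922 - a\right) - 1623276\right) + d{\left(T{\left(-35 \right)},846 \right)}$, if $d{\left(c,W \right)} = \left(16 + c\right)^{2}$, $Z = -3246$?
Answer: $-1907325$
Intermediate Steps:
$T{\left(U \right)} = -1 + \frac{U \left(-1 + U\right)}{3}$ ($T{\left(U \right)} = -1 + \frac{U \left(U - 1\right)}{3} = -1 + \frac{U \left(-1 + U\right)}{3}$)
$a = 1058196$ ($a = \left(-3246\right) \left(-326\right) = 1058196$)
$\left(\left(584922 - a\right) - 1623276\right) + d{\left(T{\left(-35 \right)},846 \right)} = \left(\left(584922 - 1058196\right) - 1623276\right) + \left(16 - \left(- \frac{32}{3} - \frac{1225}{3}\right)\right)^{2} = \left(\left(584922 - 1058196\right) - 1623276\right) + \left(16 + \left(-1 + \frac{35}{3} + \frac{1}{3} \cdot 1225\right)\right)^{2} = \left(-473274 - 1623276\right) + \left(16 + \left(-1 + \frac{35}{3} + \frac{1225}{3}\right)\right)^{2} = -2096550 + \left(16 + 419\right)^{2} = -2096550 + 435^{2} = -2096550 + 189225 = -1907325$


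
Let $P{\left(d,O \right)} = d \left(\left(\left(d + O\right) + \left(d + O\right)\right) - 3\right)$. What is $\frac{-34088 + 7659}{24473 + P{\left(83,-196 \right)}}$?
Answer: $- \frac{26429}{5466} \approx -4.8352$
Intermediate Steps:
$P{\left(d,O \right)} = d \left(-3 + 2 O + 2 d\right)$ ($P{\left(d,O \right)} = d \left(\left(\left(O + d\right) + \left(O + d\right)\right) - 3\right) = d \left(\left(2 O + 2 d\right) - 3\right) = d \left(-3 + 2 O + 2 d\right)$)
$\frac{-34088 + 7659}{24473 + P{\left(83,-196 \right)}} = \frac{-34088 + 7659}{24473 + 83 \left(-3 + 2 \left(-196\right) + 2 \cdot 83\right)} = - \frac{26429}{24473 + 83 \left(-3 - 392 + 166\right)} = - \frac{26429}{24473 + 83 \left(-229\right)} = - \frac{26429}{24473 - 19007} = - \frac{26429}{5466}$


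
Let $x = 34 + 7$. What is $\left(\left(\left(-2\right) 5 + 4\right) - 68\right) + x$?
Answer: $-33$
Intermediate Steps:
$x = 41$
$\left(\left(\left(-2\right) 5 + 4\right) - 68\right) + x = \left(\left(\left(-2\right) 5 + 4\right) - 68\right) + 41 = \left(\left(-10 + 4\right) - 68\right) + 41 = \left(-6 - 68\right) + 41 = -74 + 41 = -33$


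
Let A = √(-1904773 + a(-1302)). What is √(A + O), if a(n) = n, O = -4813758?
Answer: √(-4813758 + 5*I*√76243) ≈ 0.31 + 2194.0*I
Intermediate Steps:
A = 5*I*√76243 (A = √(-1904773 - 1302) = √(-1906075) = 5*I*√76243 ≈ 1380.6*I)
√(A + O) = √(5*I*√76243 - 4813758) = √(-4813758 + 5*I*√76243)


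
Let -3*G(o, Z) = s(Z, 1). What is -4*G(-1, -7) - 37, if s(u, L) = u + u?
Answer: -167/3 ≈ -55.667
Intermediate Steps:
s(u, L) = 2*u
G(o, Z) = -2*Z/3
-4*G(-1, -7) - 37 = -(-8)*(-7)/3 - 37 = -4*14/3 - 37 = -56/3 - 37 = -167/3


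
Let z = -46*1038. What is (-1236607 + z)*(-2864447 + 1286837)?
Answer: 2026211291550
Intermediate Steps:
z = -47748
(-1236607 + z)*(-2864447 + 1286837) = (-1236607 - 47748)*(-2864447 + 1286837) = -1284355*(-1577610) = 2026211291550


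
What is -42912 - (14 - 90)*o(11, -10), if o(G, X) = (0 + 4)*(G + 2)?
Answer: -38960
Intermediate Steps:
o(G, X) = 8 + 4*G (o(G, X) = 4*(2 + G) = 8 + 4*G)
-42912 - (14 - 90)*o(11, -10) = -42912 - (14 - 90)*(8 + 4*11) = -42912 - (-76)*(8 + 44) = -42912 - (-76)*52 = -42912 - 1*(-3952) = -42912 + 3952 = -38960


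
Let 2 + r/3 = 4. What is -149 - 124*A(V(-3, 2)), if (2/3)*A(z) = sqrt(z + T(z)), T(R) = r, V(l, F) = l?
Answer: -149 - 186*sqrt(3) ≈ -471.16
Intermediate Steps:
r = 6 (r = -6 + 3*4 = -6 + 12 = 6)
T(R) = 6
A(z) = 3*sqrt(6 + z)/2 (A(z) = 3*sqrt(z + 6)/2 = 3*sqrt(6 + z)/2)
-149 - 124*A(V(-3, 2)) = -149 - 186*sqrt(6 - 3) = -149 - 186*sqrt(3)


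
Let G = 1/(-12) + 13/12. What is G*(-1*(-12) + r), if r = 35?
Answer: 47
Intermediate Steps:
G = 1 (G = 1*(-1/12) + 13*(1/12) = -1/12 + 13/12 = 1)
G*(-1*(-12) + r) = 1*(-1*(-12) + 35) = 1*(12 + 35) = 1*47 = 47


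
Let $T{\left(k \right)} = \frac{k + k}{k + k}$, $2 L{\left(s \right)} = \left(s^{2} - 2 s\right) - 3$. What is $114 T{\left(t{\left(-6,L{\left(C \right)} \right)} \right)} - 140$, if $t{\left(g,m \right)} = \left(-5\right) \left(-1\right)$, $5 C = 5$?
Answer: $-26$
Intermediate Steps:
$C = 1$ ($C = \frac{1}{5} \cdot 5 = 1$)
$L{\left(s \right)} = - \frac{3}{2} + \frac{s^{2}}{2} - s$ ($L{\left(s \right)} = \frac{\left(s^{2} - 2 s\right) - 3}{2} = \frac{-3 + s^{2} - 2 s}{2} = - \frac{3}{2} + \frac{s^{2}}{2} - s$)
$t{\left(g,m \right)} = 5$
$T{\left(k \right)} = 1$ ($T{\left(k \right)} = \frac{2 k}{2 k} = 2 k \frac{1}{2 k} = 1$)
$114 T{\left(t{\left(-6,L{\left(C \right)} \right)} \right)} - 140 = 114 \cdot 1 - 140 = 114 - 140 = -26$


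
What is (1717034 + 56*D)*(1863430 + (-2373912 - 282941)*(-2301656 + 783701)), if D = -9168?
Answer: 4854205795040697170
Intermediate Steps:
(1717034 + 56*D)*(1863430 + (-2373912 - 282941)*(-2301656 + 783701)) = (1717034 + 56*(-9168))*(1863430 + (-2373912 - 282941)*(-2301656 + 783701)) = (1717034 - 513408)*(1863430 - 2656853*(-1517955)) = 1203626*(1863430 + 4032983295615) = 1203626*4032985159045 = 4854205795040697170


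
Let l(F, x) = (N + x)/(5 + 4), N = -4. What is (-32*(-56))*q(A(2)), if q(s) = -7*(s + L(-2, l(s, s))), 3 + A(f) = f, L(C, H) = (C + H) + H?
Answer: 464128/9 ≈ 51570.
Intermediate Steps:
l(F, x) = -4/9 + x/9 (l(F, x) = (-4 + x)/(5 + 4) = (-4 + x)/9 = (-4 + x)*(⅑) = -4/9 + x/9)
L(C, H) = C + 2*H
A(f) = -3 + f
q(s) = 182/9 - 77*s/9 (q(s) = -7*(s + (-2 + 2*(-4/9 + s/9))) = -7*(s + (-2 + (-8/9 + 2*s/9))) = -7*(s + (-26/9 + 2*s/9)) = -7*(-26/9 + 11*s/9) = 182/9 - 77*s/9)
(-32*(-56))*q(A(2)) = (-32*(-56))*(182/9 - 77*(-3 + 2)/9) = 1792*(182/9 - 77/9*(-1)) = 1792*(182/9 + 77/9) = 1792*(259/9) = 464128/9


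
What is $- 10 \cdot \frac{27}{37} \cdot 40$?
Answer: $- \frac{10800}{37} \approx -291.89$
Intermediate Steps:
$- 10 \cdot \frac{27}{37} \cdot 40 = - 10 \cdot 27 \cdot \frac{1}{37} \cdot 40 = \left(-10\right) \frac{27}{37} \cdot 40 = \left(- \frac{270}{37}\right) 40 = - \frac{10800}{37}$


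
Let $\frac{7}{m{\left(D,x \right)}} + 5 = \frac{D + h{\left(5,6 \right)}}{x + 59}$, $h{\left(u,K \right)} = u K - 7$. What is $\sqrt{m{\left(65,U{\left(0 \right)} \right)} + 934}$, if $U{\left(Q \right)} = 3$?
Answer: $\frac{\sqrt{11483727}}{111} \approx 30.529$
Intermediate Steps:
$h{\left(u,K \right)} = -7 + K u$ ($h{\left(u,K \right)} = K u - 7 = -7 + K u$)
$m{\left(D,x \right)} = \frac{7}{-5 + \frac{23 + D}{59 + x}}$ ($m{\left(D,x \right)} = \frac{7}{-5 + \frac{D + \left(-7 + 6 \cdot 5\right)}{x + 59}} = \frac{7}{-5 + \frac{D + \left(-7 + 30\right)}{59 + x}} = \frac{7}{-5 + \frac{D + 23}{59 + x}} = \frac{7}{-5 + \frac{23 + D}{59 + x}}$)
$\sqrt{m{\left(65,U{\left(0 \right)} \right)} + 934} = \sqrt{\frac{7 \left(-59 - 3\right)}{272 - 65 + 5 \cdot 3} + 934} = \sqrt{\frac{7 \left(-59 - 3\right)}{272 - 65 + 15} + 934} = \sqrt{7 \cdot \frac{1}{222} \left(-62\right) + 934} = \sqrt{- \frac{217}{111} + 934} = \sqrt{\frac{103457}{111}} = \frac{\sqrt{11483727}}{111}$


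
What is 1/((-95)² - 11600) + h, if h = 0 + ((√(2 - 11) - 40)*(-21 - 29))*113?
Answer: 581949999/2575 - 16950*I ≈ 2.26e+5 - 16950.0*I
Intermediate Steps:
h = 226000 - 16950*I (h = 0 + ((√(-9) - 40)*(-50))*113 = 0 + ((3*I - 40)*(-50))*113 = 0 + ((-40 + 3*I)*(-50))*113 = 0 + (2000 - 150*I)*113 = 0 + (226000 - 16950*I) = 226000 - 16950*I ≈ 2.26e+5 - 16950.0*I)
1/((-95)² - 11600) + h = 1/((-95)² - 11600) + (226000 - 16950*I) = 1/(9025 - 11600) + (226000 - 16950*I) = 1/(-2575) + (226000 - 16950*I) = -1/2575 + (226000 - 16950*I) = 581949999/2575 - 16950*I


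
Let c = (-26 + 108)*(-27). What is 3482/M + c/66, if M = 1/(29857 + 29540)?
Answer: 2275023525/11 ≈ 2.0682e+8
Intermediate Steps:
M = 1/59397 ≈ 1.6836e-5
c = -2214 (c = 82*(-27) = -2214)
3482/M + c/66 = 3482/(1/59397) - 2214/66 = 3482*59397 - 2214*1/66 = 206820354 - 369/11 = 2275023525/11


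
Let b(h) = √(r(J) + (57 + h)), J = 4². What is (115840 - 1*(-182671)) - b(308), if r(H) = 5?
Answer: 298511 - √370 ≈ 2.9849e+5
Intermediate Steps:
J = 16
b(h) = √(62 + h) (b(h) = √(5 + (57 + h)) = √(62 + h))
(115840 - 1*(-182671)) - b(308) = (115840 - 1*(-182671)) - √(62 + 308) = (115840 + 182671) - √370 = 298511 - √370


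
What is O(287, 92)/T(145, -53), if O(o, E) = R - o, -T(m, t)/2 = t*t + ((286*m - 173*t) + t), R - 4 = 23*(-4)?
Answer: 75/21358 ≈ 0.0035116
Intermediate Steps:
R = -88 (R = 4 + 23*(-4) = 4 - 92 = -88)
T(m, t) = -572*m - 2*t**2 + 344*t (T(m, t) = -2*(t*t + ((286*m - 173*t) + t)) = -2*(t**2 + ((-173*t + 286*m) + t)) = -2*(t**2 + (-172*t + 286*m)) = -2*(t**2 - 172*t + 286*m) = -572*m - 2*t**2 + 344*t)
O(o, E) = -88 - o
O(287, 92)/T(145, -53) = (-88 - 1*287)/(-572*145 - 2*(-53)**2 + 344*(-53)) = (-88 - 287)/(-82940 - 2*2809 - 18232) = -375/(-82940 - 5618 - 18232) = -375/(-106790) = -375*(-1/106790) = 75/21358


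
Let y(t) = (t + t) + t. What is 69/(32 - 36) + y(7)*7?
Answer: 519/4 ≈ 129.75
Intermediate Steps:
y(t) = 3*t (y(t) = 2*t + t = 3*t)
69/(32 - 36) + y(7)*7 = 69/(32 - 36) + (3*7)*7 = 69/(-4) + 21*7 = 69*(-1/4) + 147 = -69/4 + 147 = 519/4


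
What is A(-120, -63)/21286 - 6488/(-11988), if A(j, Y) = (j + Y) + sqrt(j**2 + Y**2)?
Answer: 33977441/63794142 + 3*sqrt(2041)/21286 ≈ 0.53898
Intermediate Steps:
A(j, Y) = Y + j + sqrt(Y**2 + j**2) (A(j, Y) = (Y + j) + sqrt(Y**2 + j**2) = Y + j + sqrt(Y**2 + j**2))
A(-120, -63)/21286 - 6488/(-11988) = (-63 - 120 + sqrt((-63)**2 + (-120)**2))/21286 - 6488/(-11988) = (-63 - 120 + sqrt(3969 + 14400))*(1/21286) - 6488*(-1/11988) = (-63 - 120 + sqrt(18369))*(1/21286) + 1622/2997 = (-63 - 120 + 3*sqrt(2041))*(1/21286) + 1622/2997 = (-183 + 3*sqrt(2041))*(1/21286) + 1622/2997 = (-183/21286 + 3*sqrt(2041)/21286) + 1622/2997 = 33977441/63794142 + 3*sqrt(2041)/21286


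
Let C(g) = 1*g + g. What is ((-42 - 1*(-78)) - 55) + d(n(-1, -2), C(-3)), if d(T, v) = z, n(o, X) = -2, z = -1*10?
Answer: -29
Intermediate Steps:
z = -10
C(g) = 2*g (C(g) = g + g = 2*g)
d(T, v) = -10
((-42 - 1*(-78)) - 55) + d(n(-1, -2), C(-3)) = ((-42 - 1*(-78)) - 55) - 10 = ((-42 + 78) - 55) - 10 = (36 - 55) - 10 = -19 - 10 = -29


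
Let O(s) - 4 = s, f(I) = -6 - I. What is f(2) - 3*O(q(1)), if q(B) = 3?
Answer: -29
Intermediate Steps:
O(s) = 4 + s
f(2) - 3*O(q(1)) = (-6 - 1*2) - 3*(4 + 3) = (-6 - 2) - 3*7 = -8 - 21 = -29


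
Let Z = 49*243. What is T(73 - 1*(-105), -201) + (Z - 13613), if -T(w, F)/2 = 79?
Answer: -1864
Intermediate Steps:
T(w, F) = -158 (T(w, F) = -2*79 = -158)
Z = 11907
T(73 - 1*(-105), -201) + (Z - 13613) = -158 + (11907 - 13613) = -158 - 1706 = -1864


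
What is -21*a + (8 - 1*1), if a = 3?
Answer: -56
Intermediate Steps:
-21*a + (8 - 1*1) = -21*3 + (8 - 1*1) = -63 + (8 - 1) = -63 + 7 = -56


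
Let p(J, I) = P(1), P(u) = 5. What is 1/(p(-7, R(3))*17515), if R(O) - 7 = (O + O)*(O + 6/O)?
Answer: 1/87575 ≈ 1.1419e-5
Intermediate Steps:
R(O) = 7 + 2*O*(O + 6/O) (R(O) = 7 + (O + O)*(O + 6/O) = 7 + (2*O)*(O + 6/O) = 7 + 2*O*(O + 6/O))
p(J, I) = 5
1/(p(-7, R(3))*17515) = 1/(5*17515) = 1/87575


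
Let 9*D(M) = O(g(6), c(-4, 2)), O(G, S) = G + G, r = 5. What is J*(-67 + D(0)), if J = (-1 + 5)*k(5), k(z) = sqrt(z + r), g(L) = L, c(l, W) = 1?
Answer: -788*sqrt(10)/3 ≈ -830.63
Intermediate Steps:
O(G, S) = 2*G
k(z) = sqrt(5 + z) (k(z) = sqrt(z + 5) = sqrt(5 + z))
D(M) = 4/3 (D(M) = (2*6)/9 = (1/9)*12 = 4/3)
J = 4*sqrt(10) (J = (-1 + 5)*sqrt(5 + 5) = 4*sqrt(10) ≈ 12.649)
J*(-67 + D(0)) = (4*sqrt(10))*(-67 + 4/3) = (4*sqrt(10))*(-197/3) = -788*sqrt(10)/3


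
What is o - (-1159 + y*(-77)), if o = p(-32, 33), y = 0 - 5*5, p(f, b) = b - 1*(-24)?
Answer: -709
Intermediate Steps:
p(f, b) = 24 + b (p(f, b) = b + 24 = 24 + b)
y = -25 (y = 0 - 25 = -25)
o = 57 (o = 24 + 33 = 57)
o - (-1159 + y*(-77)) = 57 - (-1159 - 25*(-77)) = 57 - (-1159 + 1925) = 57 - 1*766 = 57 - 766 = -709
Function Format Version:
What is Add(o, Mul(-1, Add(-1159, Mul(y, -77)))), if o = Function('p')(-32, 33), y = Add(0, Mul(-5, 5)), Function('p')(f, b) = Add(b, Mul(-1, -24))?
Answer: -709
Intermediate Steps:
Function('p')(f, b) = Add(24, b) (Function('p')(f, b) = Add(b, 24) = Add(24, b))
y = -25 (y = Add(0, -25) = -25)
o = 57 (o = Add(24, 33) = 57)
Add(o, Mul(-1, Add(-1159, Mul(y, -77)))) = Add(57, Mul(-1, Add(-1159, Mul(-25, -77)))) = Add(57, Mul(-1, Add(-1159, 1925))) = Add(57, Mul(-1, 766)) = Add(57, -766) = -709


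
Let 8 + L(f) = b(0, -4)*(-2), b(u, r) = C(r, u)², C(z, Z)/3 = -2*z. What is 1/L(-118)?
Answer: -1/1160 ≈ -0.00086207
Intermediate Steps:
C(z, Z) = -6*z (C(z, Z) = 3*(-2*z) = -6*z)
b(u, r) = 36*r² (b(u, r) = (-6*r)² = 36*r²)
L(f) = -1160 (L(f) = -8 + (36*(-4)²)*(-2) = -8 + (36*16)*(-2) = -8 + 576*(-2) = -8 - 1152 = -1160)
1/L(-118) = 1/(-1160) = -1/1160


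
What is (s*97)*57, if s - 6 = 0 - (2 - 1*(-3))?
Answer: 5529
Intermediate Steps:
s = 1 (s = 6 + (0 - (2 - 1*(-3))) = 6 + (0 - (2 + 3)) = 6 + (0 - 1*5) = 6 + (0 - 5) = 6 - 5 = 1)
(s*97)*57 = (1*97)*57 = 97*57 = 5529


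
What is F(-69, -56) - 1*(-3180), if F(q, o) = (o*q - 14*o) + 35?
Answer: 7863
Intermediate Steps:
F(q, o) = 35 - 14*o + o*q (F(q, o) = (-14*o + o*q) + 35 = 35 - 14*o + o*q)
F(-69, -56) - 1*(-3180) = (35 - 14*(-56) - 56*(-69)) - 1*(-3180) = (35 + 784 + 3864) + 3180 = 4683 + 3180 = 7863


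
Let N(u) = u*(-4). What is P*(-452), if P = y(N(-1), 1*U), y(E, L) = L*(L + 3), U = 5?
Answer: -18080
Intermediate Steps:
N(u) = -4*u
y(E, L) = L*(3 + L)
P = 40 (P = (1*5)*(3 + 1*5) = 5*(3 + 5) = 5*8 = 40)
P*(-452) = 40*(-452) = -18080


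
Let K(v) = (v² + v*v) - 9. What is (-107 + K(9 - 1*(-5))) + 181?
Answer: 457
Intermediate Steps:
K(v) = -9 + 2*v² (K(v) = (v² + v²) - 9 = 2*v² - 9 = -9 + 2*v²)
(-107 + K(9 - 1*(-5))) + 181 = (-107 + (-9 + 2*(9 - 1*(-5))²)) + 181 = (-107 + (-9 + 2*(9 + 5)²)) + 181 = (-107 + (-9 + 2*14²)) + 181 = (-107 + (-9 + 2*196)) + 181 = (-107 + (-9 + 392)) + 181 = (-107 + 383) + 181 = 276 + 181 = 457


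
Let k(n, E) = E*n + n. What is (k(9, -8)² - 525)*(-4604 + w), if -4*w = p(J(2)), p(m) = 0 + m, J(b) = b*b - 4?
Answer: -15856176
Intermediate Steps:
k(n, E) = n + E*n
J(b) = -4 + b² (J(b) = b² - 4 = -4 + b²)
p(m) = m
w = 0 (w = -(-4 + 2²)/4 = -(-4 + 4)/4 = -¼*0 = 0)
(k(9, -8)² - 525)*(-4604 + w) = ((9*(1 - 8))² - 525)*(-4604 + 0) = ((9*(-7))² - 525)*(-4604) = ((-63)² - 525)*(-4604) = (3969 - 525)*(-4604) = 3444*(-4604) = -15856176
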